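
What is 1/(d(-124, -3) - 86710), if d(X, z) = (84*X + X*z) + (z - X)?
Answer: -1/96633 ≈ -1.0348e-5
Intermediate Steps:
d(X, z) = z + 83*X + X*z
1/(d(-124, -3) - 86710) = 1/((-3 + 83*(-124) - 124*(-3)) - 86710) = 1/((-3 - 10292 + 372) - 86710) = 1/(-9923 - 86710) = 1/(-96633) = -1/96633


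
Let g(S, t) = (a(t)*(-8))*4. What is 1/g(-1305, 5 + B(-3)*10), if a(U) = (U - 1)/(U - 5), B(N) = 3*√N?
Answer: -15*√3/(-64*I + 480*√3) ≈ -0.031066 - 0.0023915*I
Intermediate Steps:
a(U) = (-1 + U)/(-5 + U)
g(S, t) = -32*(-1 + t)/(-5 + t) (g(S, t) = (((-1 + t)/(-5 + t))*(-8))*4 = -8*(-1 + t)/(-5 + t)*4 = -32*(-1 + t)/(-5 + t))
1/g(-1305, 5 + B(-3)*10) = 1/(32*(1 - (5 + (3*√(-3))*10))/(-5 + (5 + (3*√(-3))*10))) = 1/(32*(1 - (5 + (3*(I*√3))*10))/(-5 + (5 + (3*(I*√3))*10))) = 1/(32*(1 - (5 + (3*I*√3)*10))/(-5 + (5 + (3*I*√3)*10))) = 1/(32*(1 - (5 + 30*I*√3))/(-5 + (5 + 30*I*√3))) = 1/(32*(1 + (-5 - 30*I*√3))/((30*I*√3))) = 1/(32*(-I*√3/90)*(-4 - 30*I*√3)) = 1/(-16*I*√3*(-4 - 30*I*√3)/45) = 15*I*√3/(16*(-4 - 30*I*√3))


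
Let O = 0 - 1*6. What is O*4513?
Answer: -27078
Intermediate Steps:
O = -6 (O = 0 - 6 = -6)
O*4513 = -6*4513 = -27078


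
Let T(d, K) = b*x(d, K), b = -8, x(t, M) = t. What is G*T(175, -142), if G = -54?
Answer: 75600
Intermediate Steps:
T(d, K) = -8*d
G*T(175, -142) = -(-432)*175 = -54*(-1400) = 75600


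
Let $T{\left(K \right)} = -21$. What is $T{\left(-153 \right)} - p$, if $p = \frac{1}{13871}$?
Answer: $- \frac{291292}{13871} \approx -21.0$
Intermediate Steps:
$p = \frac{1}{13871} \approx 7.2093 \cdot 10^{-5}$
$T{\left(-153 \right)} - p = -21 - \frac{1}{13871} = - \frac{291292}{13871}$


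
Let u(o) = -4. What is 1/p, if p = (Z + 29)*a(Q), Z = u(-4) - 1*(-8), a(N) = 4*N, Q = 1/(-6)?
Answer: -1/22 ≈ -0.045455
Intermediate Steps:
Q = -⅙ ≈ -0.16667
Z = 4 (Z = -4 - 1*(-8) = -4 + 8 = 4)
p = -22 (p = (4 + 29)*(4*(-⅙)) = 33*(-⅔) = -22)
1/p = 1/(-22) = -1/22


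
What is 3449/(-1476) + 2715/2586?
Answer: -818629/636156 ≈ -1.2868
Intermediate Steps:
3449/(-1476) + 2715/2586 = 3449*(-1/1476) + 2715*(1/2586) = -3449/1476 + 905/862 = -818629/636156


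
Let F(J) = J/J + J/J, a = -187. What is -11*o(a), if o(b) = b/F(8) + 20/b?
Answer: 35009/34 ≈ 1029.7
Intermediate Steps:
F(J) = 2 (F(J) = 1 + 1 = 2)
o(b) = b/2 + 20/b
-11*o(a) = -11*((½)*(-187) + 20/(-187)) = -11*(-187/2 + 20*(-1/187)) = -11*(-187/2 - 20/187) = -11*(-35009/374) = 35009/34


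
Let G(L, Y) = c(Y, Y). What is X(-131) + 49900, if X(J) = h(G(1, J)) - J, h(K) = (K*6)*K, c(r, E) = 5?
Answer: 50181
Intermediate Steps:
G(L, Y) = 5
h(K) = 6*K² (h(K) = (6*K)*K = 6*K²)
X(J) = 150 - J (X(J) = 6*5² - J = 6*25 - J = 150 - J)
X(-131) + 49900 = (150 - 1*(-131)) + 49900 = (150 + 131) + 49900 = 281 + 49900 = 50181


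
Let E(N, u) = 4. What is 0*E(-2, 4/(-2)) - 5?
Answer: -5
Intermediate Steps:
0*E(-2, 4/(-2)) - 5 = 0*4 - 5 = 0 - 5 = -5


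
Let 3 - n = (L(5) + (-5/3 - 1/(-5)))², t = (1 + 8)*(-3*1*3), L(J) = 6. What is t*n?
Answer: 35541/25 ≈ 1421.6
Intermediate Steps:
t = -81 (t = 9*(-3*3) = 9*(-9) = -81)
n = -3949/225 (n = 3 - (6 + (-5/3 - 1/(-5)))² = 3 - (6 + (-5*⅓ - 1*(-⅕)))² = 3 - (6 + (-5/3 + ⅕))² = 3 - (6 - 22/15)² = 3 - (68/15)² = 3 - 1*4624/225 = 3 - 4624/225 = -3949/225 ≈ -17.551)
t*n = -81*(-3949/225) = 35541/25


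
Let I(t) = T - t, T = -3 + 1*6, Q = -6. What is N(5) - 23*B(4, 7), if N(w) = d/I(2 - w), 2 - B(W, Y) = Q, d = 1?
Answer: -1103/6 ≈ -183.83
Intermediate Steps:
B(W, Y) = 8 (B(W, Y) = 2 - 1*(-6) = 2 + 6 = 8)
T = 3 (T = -3 + 6 = 3)
I(t) = 3 - t
N(w) = 1/(1 + w) (N(w) = 1/(3 - (2 - w)) = 1/(3 + (-2 + w)) = 1/(1 + w))
N(5) - 23*B(4, 7) = 1/(1 + 5) - 23*8 = 1/6 - 184 = ⅙ - 184 = -1103/6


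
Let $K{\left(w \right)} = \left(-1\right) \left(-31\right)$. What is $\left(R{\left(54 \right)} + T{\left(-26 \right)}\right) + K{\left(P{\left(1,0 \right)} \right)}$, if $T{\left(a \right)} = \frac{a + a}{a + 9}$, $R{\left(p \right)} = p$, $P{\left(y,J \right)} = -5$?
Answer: $\frac{1497}{17} \approx 88.059$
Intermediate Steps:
$T{\left(a \right)} = \frac{2 a}{9 + a}$
$K{\left(w \right)} = 31$
$\left(R{\left(54 \right)} + T{\left(-26 \right)}\right) + K{\left(P{\left(1,0 \right)} \right)} = \left(54 + 2 \left(-26\right) \frac{1}{9 - 26}\right) + 31 = \left(54 + 2 \left(-26\right) \frac{1}{-17}\right) + 31 = \left(54 + 2 \left(-26\right) \left(- \frac{1}{17}\right)\right) + 31 = \left(54 + \frac{52}{17}\right) + 31 = \frac{970}{17} + 31 = \frac{1497}{17}$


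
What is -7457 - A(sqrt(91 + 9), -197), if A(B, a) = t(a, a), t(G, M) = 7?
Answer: -7464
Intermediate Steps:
A(B, a) = 7
-7457 - A(sqrt(91 + 9), -197) = -7457 - 1*7 = -7457 - 7 = -7464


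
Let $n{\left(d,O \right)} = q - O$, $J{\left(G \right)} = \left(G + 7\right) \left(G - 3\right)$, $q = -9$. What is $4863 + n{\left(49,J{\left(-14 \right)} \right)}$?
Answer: $4735$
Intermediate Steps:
$J{\left(G \right)} = \left(-3 + G\right) \left(7 + G\right)$ ($J{\left(G \right)} = \left(7 + G\right) \left(-3 + G\right) = \left(-3 + G\right) \left(7 + G\right)$)
$n{\left(d,O \right)} = -9 - O$
$4863 + n{\left(49,J{\left(-14 \right)} \right)} = 4863 - \left(184 - 56\right) = 4863 - 128 = 4735$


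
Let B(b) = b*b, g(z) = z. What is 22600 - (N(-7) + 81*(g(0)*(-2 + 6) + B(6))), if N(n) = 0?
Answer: 19684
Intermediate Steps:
B(b) = b²
22600 - (N(-7) + 81*(g(0)*(-2 + 6) + B(6))) = 22600 - (0 + 81*(0*(-2 + 6) + 6²)) = 22600 - (0 + 81*(0*4 + 36)) = 22600 - (0 + 81*(0 + 36)) = 22600 - (0 + 81*36) = 22600 - (0 + 2916) = 22600 - 1*2916 = 22600 - 2916 = 19684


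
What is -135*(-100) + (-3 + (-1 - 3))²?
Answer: 13549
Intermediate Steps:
-135*(-100) + (-3 + (-1 - 3))² = 13500 + (-3 - 4)² = 13500 + (-7)² = 13500 + 49 = 13549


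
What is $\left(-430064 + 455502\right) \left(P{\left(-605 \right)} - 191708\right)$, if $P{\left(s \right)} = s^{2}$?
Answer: $4434275846$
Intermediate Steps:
$\left(-430064 + 455502\right) \left(P{\left(-605 \right)} - 191708\right) = \left(-430064 + 455502\right) \left(\left(-605\right)^{2} - 191708\right) = 25438 \left(366025 - 191708\right) = 25438 \cdot 174317 = 4434275846$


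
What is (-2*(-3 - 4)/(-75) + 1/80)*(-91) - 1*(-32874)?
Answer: 39467819/1200 ≈ 32890.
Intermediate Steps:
(-2*(-3 - 4)/(-75) + 1/80)*(-91) - 1*(-32874) = (-2*(-7)*(-1/75) + 1*(1/80))*(-91) + 32874 = (14*(-1/75) + 1/80)*(-91) + 32874 = (-14/75 + 1/80)*(-91) + 32874 = -209/1200*(-91) + 32874 = 19019/1200 + 32874 = 39467819/1200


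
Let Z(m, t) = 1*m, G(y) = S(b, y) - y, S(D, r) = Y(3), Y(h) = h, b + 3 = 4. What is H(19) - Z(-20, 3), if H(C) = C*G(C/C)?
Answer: 58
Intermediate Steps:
b = 1 (b = -3 + 4 = 1)
S(D, r) = 3
G(y) = 3 - y
Z(m, t) = m
H(C) = 2*C (H(C) = C*(3 - C/C) = C*(3 - 1*1) = C*(3 - 1) = C*2 = 2*C)
H(19) - Z(-20, 3) = 2*19 - 1*(-20) = 38 + 20 = 58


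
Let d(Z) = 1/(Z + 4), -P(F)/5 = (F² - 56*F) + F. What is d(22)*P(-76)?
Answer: -24890/13 ≈ -1914.6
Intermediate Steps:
P(F) = -5*F² + 275*F (P(F) = -5*((F² - 56*F) + F) = -5*(F² - 55*F) = -5*F² + 275*F)
d(Z) = 1/(4 + Z)
d(22)*P(-76) = (5*(-76)*(55 - 1*(-76)))/(4 + 22) = (5*(-76)*(55 + 76))/26 = (5*(-76)*131)/26 = (1/26)*(-49780) = -24890/13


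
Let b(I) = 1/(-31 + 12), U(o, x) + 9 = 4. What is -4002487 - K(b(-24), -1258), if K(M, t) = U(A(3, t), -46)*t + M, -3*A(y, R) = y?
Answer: -76166762/19 ≈ -4.0088e+6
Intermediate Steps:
A(y, R) = -y/3
U(o, x) = -5 (U(o, x) = -9 + 4 = -5)
b(I) = -1/19 (b(I) = 1/(-19) = -1/19)
K(M, t) = M - 5*t (K(M, t) = -5*t + M = M - 5*t)
-4002487 - K(b(-24), -1258) = -4002487 - (-1/19 - 5*(-1258)) = -4002487 - (-1/19 + 6290) = -4002487 - 1*119509/19 = -4002487 - 119509/19 = -76166762/19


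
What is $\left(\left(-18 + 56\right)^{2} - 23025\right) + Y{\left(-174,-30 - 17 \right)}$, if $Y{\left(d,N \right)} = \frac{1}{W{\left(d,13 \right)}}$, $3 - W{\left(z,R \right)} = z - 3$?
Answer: $- \frac{3884579}{180} \approx -21581.0$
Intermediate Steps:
$W{\left(z,R \right)} = 6 - z$ ($W{\left(z,R \right)} = 3 - \left(z - 3\right) = 3 - \left(-3 + z\right) = 6 - z$)
$Y{\left(d,N \right)} = \frac{1}{6 - d}$
$\left(\left(-18 + 56\right)^{2} - 23025\right) + Y{\left(-174,-30 - 17 \right)} = \left(\left(-18 + 56\right)^{2} - 23025\right) - \frac{1}{-6 - 174} = \left(38^{2} - 23025\right) - \frac{1}{-180} = \left(1444 - 23025\right) - - \frac{1}{180} = -21581 + \frac{1}{180} = - \frac{3884579}{180}$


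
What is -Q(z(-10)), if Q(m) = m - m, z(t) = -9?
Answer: 0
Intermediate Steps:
Q(m) = 0
-Q(z(-10)) = -1*0 = 0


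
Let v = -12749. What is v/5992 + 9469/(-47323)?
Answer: -660059175/283559416 ≈ -2.3278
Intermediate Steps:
v/5992 + 9469/(-47323) = -12749/5992 + 9469/(-47323) = -12749*1/5992 + 9469*(-1/47323) = -12749/5992 - 9469/47323 = -660059175/283559416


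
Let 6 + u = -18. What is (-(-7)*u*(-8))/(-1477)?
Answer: -192/211 ≈ -0.90995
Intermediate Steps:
u = -24 (u = -6 - 18 = -24)
(-(-7)*u*(-8))/(-1477) = (-(-7)*(-24)*(-8))/(-1477) = (-7*24*(-8))*(-1/1477) = -168*(-8)*(-1/1477) = 1344*(-1/1477) = -192/211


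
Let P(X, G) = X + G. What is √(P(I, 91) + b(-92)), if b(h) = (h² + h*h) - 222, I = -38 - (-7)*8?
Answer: √16815 ≈ 129.67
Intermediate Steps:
I = 18 (I = -38 - 1*(-56) = -38 + 56 = 18)
P(X, G) = G + X
b(h) = -222 + 2*h² (b(h) = (h² + h²) - 222 = 2*h² - 222 = -222 + 2*h²)
√(P(I, 91) + b(-92)) = √((91 + 18) + (-222 + 2*(-92)²)) = √(109 + (-222 + 2*8464)) = √(109 + (-222 + 16928)) = √(109 + 16706) = √16815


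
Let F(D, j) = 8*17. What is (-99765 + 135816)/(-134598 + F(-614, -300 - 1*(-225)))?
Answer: -36051/134462 ≈ -0.26811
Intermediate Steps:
F(D, j) = 136
(-99765 + 135816)/(-134598 + F(-614, -300 - 1*(-225))) = (-99765 + 135816)/(-134598 + 136) = 36051/(-134462) = 36051*(-1/134462) = -36051/134462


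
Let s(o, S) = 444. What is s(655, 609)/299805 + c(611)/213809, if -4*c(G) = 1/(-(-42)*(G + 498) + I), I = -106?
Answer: 5882189954081/3971869344919520 ≈ 0.0014810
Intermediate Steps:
c(G) = -1/(4*(20810 + 42*G)) (c(G) = -1/(4*(-(-42)*(G + 498) - 106)) = -1/(4*(-(-42)*(498 + G) - 106)) = -1/(4*(-(-20916 - 42*G) - 106)) = -1/(4*((20916 + 42*G) - 106)) = -1/(4*(20810 + 42*G)))
s(655, 609)/299805 + c(611)/213809 = 444/299805 - 1/(83240 + 168*611)/213809 = 444*(1/299805) - 1/(83240 + 102648)*(1/213809) = 148/99935 - 1/185888*(1/213809) = 148/99935 - 1*1/185888*(1/213809) = 148/99935 - 1/185888*1/213809 = 148/99935 - 1/39744527392 = 5882189954081/3971869344919520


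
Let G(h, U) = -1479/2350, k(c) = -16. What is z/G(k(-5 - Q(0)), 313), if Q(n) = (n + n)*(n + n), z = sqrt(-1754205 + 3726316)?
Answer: -2350*sqrt(1972111)/1479 ≈ -2231.3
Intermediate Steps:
z = sqrt(1972111) ≈ 1404.3
Q(n) = 4*n**2 (Q(n) = (2*n)*(2*n) = 4*n**2)
G(h, U) = -1479/2350 (G(h, U) = -1479*1/2350 = -1479/2350)
z/G(k(-5 - Q(0)), 313) = sqrt(1972111)/(-1479/2350) = sqrt(1972111)*(-2350/1479) = -2350*sqrt(1972111)/1479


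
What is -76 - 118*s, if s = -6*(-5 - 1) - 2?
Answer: -4088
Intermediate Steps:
s = 34 (s = -6*(-6) - 2 = 36 - 2 = 34)
-76 - 118*s = -76 - 118*34 = -76 - 4012 = -4088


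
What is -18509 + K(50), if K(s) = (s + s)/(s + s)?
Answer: -18508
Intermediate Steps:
K(s) = 1 (K(s) = (2*s)/((2*s)) = (2*s)*(1/(2*s)) = 1)
-18509 + K(50) = -18509 + 1 = -18508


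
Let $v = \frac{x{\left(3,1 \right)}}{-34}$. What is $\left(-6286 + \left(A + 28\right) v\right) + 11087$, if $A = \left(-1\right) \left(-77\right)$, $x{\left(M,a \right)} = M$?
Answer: $\frac{162919}{34} \approx 4791.7$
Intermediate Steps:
$A = 77$
$v = - \frac{3}{34}$ ($v = \frac{3}{-34} = 3 \left(- \frac{1}{34}\right) = - \frac{3}{34} \approx -0.088235$)
$\left(-6286 + \left(A + 28\right) v\right) + 11087 = \left(-6286 + \left(77 + 28\right) \left(- \frac{3}{34}\right)\right) + 11087 = \left(-6286 + 105 \left(- \frac{3}{34}\right)\right) + 11087 = \left(-6286 - \frac{315}{34}\right) + 11087 = - \frac{214039}{34} + 11087 = \frac{162919}{34}$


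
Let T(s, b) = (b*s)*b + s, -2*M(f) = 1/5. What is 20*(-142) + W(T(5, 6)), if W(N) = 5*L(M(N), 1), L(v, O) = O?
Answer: -2835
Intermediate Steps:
M(f) = -1/10 (M(f) = -1/2/5 = -1/2*1/5 = -1/10)
T(s, b) = s + s*b**2 (T(s, b) = s*b**2 + s = s + s*b**2)
W(N) = 5 (W(N) = 5*1 = 5)
20*(-142) + W(T(5, 6)) = 20*(-142) + 5 = -2840 + 5 = -2835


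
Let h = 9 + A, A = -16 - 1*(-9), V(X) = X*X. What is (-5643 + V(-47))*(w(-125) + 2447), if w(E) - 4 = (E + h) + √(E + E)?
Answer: -7994352 - 17170*I*√10 ≈ -7.9944e+6 - 54296.0*I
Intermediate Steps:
V(X) = X²
A = -7 (A = -16 + 9 = -7)
h = 2 (h = 9 - 7 = 2)
w(E) = 6 + E + √2*√E (w(E) = 4 + ((E + 2) + √(E + E)) = 4 + ((2 + E) + √(2*E)) = 4 + ((2 + E) + √2*√E) = 4 + (2 + E + √2*√E) = 6 + E + √2*√E)
(-5643 + V(-47))*(w(-125) + 2447) = (-5643 + (-47)²)*((6 - 125 + √2*√(-125)) + 2447) = (-5643 + 2209)*((6 - 125 + √2*(5*I*√5)) + 2447) = -3434*((6 - 125 + 5*I*√10) + 2447) = -3434*((-119 + 5*I*√10) + 2447) = -3434*(2328 + 5*I*√10) = -7994352 - 17170*I*√10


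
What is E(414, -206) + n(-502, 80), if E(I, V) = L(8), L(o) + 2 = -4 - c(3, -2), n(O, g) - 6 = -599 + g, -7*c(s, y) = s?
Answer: -3630/7 ≈ -518.57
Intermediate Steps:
c(s, y) = -s/7
n(O, g) = -593 + g (n(O, g) = 6 + (-599 + g) = -593 + g)
L(o) = -39/7 (L(o) = -2 + (-4 - (-1)*3/7) = -2 + (-4 - 1*(-3/7)) = -2 + (-4 + 3/7) = -2 - 25/7 = -39/7)
E(I, V) = -39/7
E(414, -206) + n(-502, 80) = -39/7 + (-593 + 80) = -39/7 - 513 = -3630/7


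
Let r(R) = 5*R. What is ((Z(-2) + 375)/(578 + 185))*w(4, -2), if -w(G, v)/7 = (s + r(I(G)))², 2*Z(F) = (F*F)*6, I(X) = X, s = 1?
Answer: -170667/109 ≈ -1565.8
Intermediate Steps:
Z(F) = 3*F² (Z(F) = ((F*F)*6)/2 = (F²*6)/2 = (6*F²)/2 = 3*F²)
w(G, v) = -7*(1 + 5*G)²
((Z(-2) + 375)/(578 + 185))*w(4, -2) = ((3*(-2)² + 375)/(578 + 185))*(-7*(1 + 5*4)²) = ((3*4 + 375)/763)*(-7*(1 + 20)²) = ((12 + 375)*(1/763))*(-7*21²) = (387*(1/763))*(-7*441) = (387/763)*(-3087) = -170667/109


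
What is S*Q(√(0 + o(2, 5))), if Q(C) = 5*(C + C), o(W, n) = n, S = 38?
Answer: 380*√5 ≈ 849.71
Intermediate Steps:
Q(C) = 10*C (Q(C) = 5*(2*C) = 10*C)
S*Q(√(0 + o(2, 5))) = 38*(10*√(0 + 5)) = 38*(10*√5) = 380*√5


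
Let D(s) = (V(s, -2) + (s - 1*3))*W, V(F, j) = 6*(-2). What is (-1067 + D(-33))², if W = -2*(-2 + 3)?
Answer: 942841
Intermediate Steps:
V(F, j) = -12
W = -2 (W = -2*1 = -2)
D(s) = 30 - 2*s (D(s) = (-12 + (s - 1*3))*(-2) = (-12 + (s - 3))*(-2) = (-12 + (-3 + s))*(-2) = (-15 + s)*(-2) = 30 - 2*s)
(-1067 + D(-33))² = (-1067 + (30 - 2*(-33)))² = (-1067 + (30 + 66))² = (-1067 + 96)² = (-971)² = 942841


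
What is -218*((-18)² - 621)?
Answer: 64746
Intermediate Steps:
-218*((-18)² - 621) = -218*(324 - 621) = -218*(-297) = 64746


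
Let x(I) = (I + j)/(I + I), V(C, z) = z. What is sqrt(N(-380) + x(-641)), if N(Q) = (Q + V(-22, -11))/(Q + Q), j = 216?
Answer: sqrt(50193434490)/243580 ≈ 0.91978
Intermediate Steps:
x(I) = (216 + I)/(2*I) (x(I) = (I + 216)/(I + I) = (216 + I)/((2*I)) = (216 + I)*(1/(2*I)) = (216 + I)/(2*I))
N(Q) = (-11 + Q)/(2*Q) (N(Q) = (Q - 11)/(Q + Q) = (-11 + Q)/((2*Q)) = (-11 + Q)*(1/(2*Q)) = (-11 + Q)/(2*Q))
sqrt(N(-380) + x(-641)) = sqrt((1/2)*(-11 - 380)/(-380) + (1/2)*(216 - 641)/(-641)) = sqrt((1/2)*(-1/380)*(-391) + (1/2)*(-1/641)*(-425)) = sqrt(391/760 + 425/1282) = sqrt(412131/487160) = sqrt(50193434490)/243580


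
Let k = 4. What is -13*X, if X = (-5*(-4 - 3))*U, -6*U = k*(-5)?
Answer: -4550/3 ≈ -1516.7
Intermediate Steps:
U = 10/3 (U = -2*(-5)/3 = -⅙*(-20) = 10/3 ≈ 3.3333)
X = 350/3 (X = -5*(-4 - 3)*(10/3) = -5*(-7)*(10/3) = 35*(10/3) = 350/3 ≈ 116.67)
-13*X = -13*350/3 = -4550/3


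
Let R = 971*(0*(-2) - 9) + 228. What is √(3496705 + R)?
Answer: √3488194 ≈ 1867.7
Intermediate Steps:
R = -8511 (R = 971*(0 - 9) + 228 = 971*(-9) + 228 = -8739 + 228 = -8511)
√(3496705 + R) = √(3496705 - 8511) = √3488194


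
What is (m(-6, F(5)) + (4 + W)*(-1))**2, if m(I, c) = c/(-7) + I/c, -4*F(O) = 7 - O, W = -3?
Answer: 24025/196 ≈ 122.58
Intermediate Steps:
F(O) = -7/4 + O/4 (F(O) = -(7 - O)/4 = -7/4 + O/4)
m(I, c) = -c/7 + I/c (m(I, c) = c*(-1/7) + I/c = -c/7 + I/c)
(m(-6, F(5)) + (4 + W)*(-1))**2 = ((-(-7/4 + (1/4)*5)/7 - 6/(-7/4 + (1/4)*5)) + (4 - 3)*(-1))**2 = ((-(-7/4 + 5/4)/7 - 6/(-7/4 + 5/4)) + 1*(-1))**2 = ((-1/7*(-1/2) - 6/(-1/2)) - 1)**2 = ((1/14 - 6*(-2)) - 1)**2 = ((1/14 + 12) - 1)**2 = (169/14 - 1)**2 = (155/14)**2 = 24025/196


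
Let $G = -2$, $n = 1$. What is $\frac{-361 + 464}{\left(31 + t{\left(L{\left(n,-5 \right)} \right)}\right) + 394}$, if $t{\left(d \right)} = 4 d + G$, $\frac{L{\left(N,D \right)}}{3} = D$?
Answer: $\frac{103}{363} \approx 0.28375$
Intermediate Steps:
$L{\left(N,D \right)} = 3 D$
$t{\left(d \right)} = -2 + 4 d$ ($t{\left(d \right)} = 4 d - 2 = -2 + 4 d$)
$\frac{-361 + 464}{\left(31 + t{\left(L{\left(n,-5 \right)} \right)}\right) + 394} = \frac{-361 + 464}{\left(31 + \left(-2 + 4 \cdot 3 \left(-5\right)\right)\right) + 394} = \frac{103}{\left(31 + \left(-2 + 4 \left(-15\right)\right)\right) + 394} = \frac{103}{\left(31 - 62\right) + 394} = \frac{103}{-31 + 394} = \frac{103}{363}$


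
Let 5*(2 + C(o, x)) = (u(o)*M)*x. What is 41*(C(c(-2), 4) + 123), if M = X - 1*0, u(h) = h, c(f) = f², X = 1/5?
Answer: 124681/25 ≈ 4987.2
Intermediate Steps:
X = ⅕ ≈ 0.20000
M = ⅕ (M = ⅕ - 1*0 = ⅕ + 0 = ⅕ ≈ 0.20000)
C(o, x) = -2 + o*x/25 (C(o, x) = -2 + ((o*(⅕))*x)/5 = -2 + ((o/5)*x)/5 = -2 + (o*x/5)/5 = -2 + o*x/25)
41*(C(c(-2), 4) + 123) = 41*((-2 + (1/25)*(-2)²*4) + 123) = 41*((-2 + (1/25)*4*4) + 123) = 41*((-2 + 16/25) + 123) = 41*(-34/25 + 123) = 41*(3041/25) = 124681/25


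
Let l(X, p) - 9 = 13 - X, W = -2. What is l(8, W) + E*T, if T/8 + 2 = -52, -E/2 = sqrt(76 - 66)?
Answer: 14 + 864*sqrt(10) ≈ 2746.2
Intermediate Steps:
E = -2*sqrt(10) (E = -2*sqrt(76 - 66) = -2*sqrt(10) ≈ -6.3246)
l(X, p) = 22 - X (l(X, p) = 9 + (13 - X) = 22 - X)
T = -432 (T = -16 + 8*(-52) = -16 - 416 = -432)
l(8, W) + E*T = (22 - 1*8) - 2*sqrt(10)*(-432) = (22 - 8) + 864*sqrt(10) = 14 + 864*sqrt(10)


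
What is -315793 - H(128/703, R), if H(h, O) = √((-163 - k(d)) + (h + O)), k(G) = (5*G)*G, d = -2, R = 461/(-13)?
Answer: -315793 - 2*I*√4557747246/9139 ≈ -3.1579e+5 - 14.774*I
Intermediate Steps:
R = -461/13 (R = 461*(-1/13) = -461/13 ≈ -35.462)
k(G) = 5*G²
H(h, O) = √(-183 + O + h) (H(h, O) = √((-163 - 5*(-2)²) + (h + O)) = √((-163 - 5*4) + (O + h)) = √((-163 - 1*20) + (O + h)) = √((-163 - 20) + (O + h)) = √(-183 + (O + h)) = √(-183 + O + h))
-315793 - H(128/703, R) = -315793 - √(-183 - 461/13 + 128/703) = -315793 - √(-1994856/9139) = -315793 - 2*I*√4557747246/9139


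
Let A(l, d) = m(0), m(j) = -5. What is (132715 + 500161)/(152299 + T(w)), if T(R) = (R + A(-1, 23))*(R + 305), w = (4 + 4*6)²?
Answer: 316438/500315 ≈ 0.63248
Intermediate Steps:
A(l, d) = -5
w = 784 (w = (4 + 24)² = 28² = 784)
T(R) = (-5 + R)*(305 + R) (T(R) = (R - 5)*(R + 305) = (-5 + R)*(305 + R))
(132715 + 500161)/(152299 + T(w)) = (132715 + 500161)/(152299 + (-1525 + 784² + 300*784)) = 632876/(152299 + (-1525 + 614656 + 235200)) = 632876/(152299 + 848331) = 632876/1000630 = 632876*(1/1000630) = 316438/500315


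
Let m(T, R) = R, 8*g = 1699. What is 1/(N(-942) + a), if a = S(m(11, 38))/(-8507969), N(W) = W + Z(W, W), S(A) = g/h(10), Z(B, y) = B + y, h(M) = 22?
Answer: -1497402544/4231659591043 ≈ -0.00035386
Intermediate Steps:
g = 1699/8 (g = (1/8)*1699 = 1699/8 ≈ 212.38)
S(A) = 1699/176 (S(A) = (1699/8)/22 = (1699/8)*(1/22) = 1699/176)
N(W) = 3*W (N(W) = W + (W + W) = W + 2*W = 3*W)
a = -1699/1497402544 (a = (1699/176)/(-8507969) = (1699/176)*(-1/8507969) = -1699/1497402544 ≈ -1.1346e-6)
1/(N(-942) + a) = 1/(3*(-942) - 1699/1497402544) = 1/(-2826 - 1699/1497402544) = 1/(-4231659591043/1497402544) = -1497402544/4231659591043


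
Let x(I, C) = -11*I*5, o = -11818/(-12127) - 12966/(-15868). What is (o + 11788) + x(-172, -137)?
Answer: 2044561834617/96215618 ≈ 21250.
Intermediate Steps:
o = 172383353/96215618 (o = -11818*(-1/12127) - 12966*(-1/15868) = 11818/12127 + 6483/7934 = 172383353/96215618 ≈ 1.7916)
x(I, C) = -55*I
(o + 11788) + x(-172, -137) = (172383353/96215618 + 11788) - 55*(-172) = 1134362088337/96215618 + 9460 = 2044561834617/96215618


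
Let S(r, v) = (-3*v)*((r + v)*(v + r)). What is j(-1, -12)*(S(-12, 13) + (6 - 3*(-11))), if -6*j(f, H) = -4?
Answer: 0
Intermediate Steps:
j(f, H) = 2/3 (j(f, H) = -1/6*(-4) = 2/3)
S(r, v) = -3*v*(r + v)**2 (S(r, v) = (-3*v)*((r + v)*(r + v)) = (-3*v)*(r + v)**2 = -3*v*(r + v)**2)
j(-1, -12)*(S(-12, 13) + (6 - 3*(-11))) = 2*(-3*13*(-12 + 13)**2 + (6 - 3*(-11)))/3 = 2*(-3*13*1**2 + (6 + 33))/3 = 2*(-3*13*1 + 39)/3 = 2*(-39 + 39)/3 = (2/3)*0 = 0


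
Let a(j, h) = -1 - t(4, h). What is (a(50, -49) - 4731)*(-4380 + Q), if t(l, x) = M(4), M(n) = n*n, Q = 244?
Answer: 19637728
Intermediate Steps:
M(n) = n²
t(l, x) = 16 (t(l, x) = 4² = 16)
a(j, h) = -17 (a(j, h) = -1 - 1*16 = -1 - 16 = -17)
(a(50, -49) - 4731)*(-4380 + Q) = (-17 - 4731)*(-4380 + 244) = -4748*(-4136) = 19637728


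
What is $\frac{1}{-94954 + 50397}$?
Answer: $- \frac{1}{44557} \approx -2.2443 \cdot 10^{-5}$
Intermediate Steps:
$\frac{1}{-94954 + 50397} = \frac{1}{-44557} = - \frac{1}{44557}$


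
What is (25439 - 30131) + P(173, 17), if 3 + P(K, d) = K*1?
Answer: -4522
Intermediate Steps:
P(K, d) = -3 + K (P(K, d) = -3 + K*1 = -3 + K)
(25439 - 30131) + P(173, 17) = (25439 - 30131) + (-3 + 173) = -4692 + 170 = -4522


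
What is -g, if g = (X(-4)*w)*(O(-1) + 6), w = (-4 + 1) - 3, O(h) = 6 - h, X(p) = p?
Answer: -312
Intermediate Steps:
w = -6 (w = -3 - 3 = -6)
g = 312 (g = (-4*(-6))*((6 - 1*(-1)) + 6) = 24*((6 + 1) + 6) = 24*(7 + 6) = 24*13 = 312)
-g = -1*312 = -312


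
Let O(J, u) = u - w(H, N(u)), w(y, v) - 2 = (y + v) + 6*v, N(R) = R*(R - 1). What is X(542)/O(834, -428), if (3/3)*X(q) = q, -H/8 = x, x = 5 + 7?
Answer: -271/642809 ≈ -0.00042159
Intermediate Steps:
x = 12
N(R) = R*(-1 + R)
H = -96 (H = -8*12 = -96)
w(y, v) = 2 + y + 7*v (w(y, v) = 2 + ((y + v) + 6*v) = 2 + ((v + y) + 6*v) = 2 + (y + 7*v) = 2 + y + 7*v)
X(q) = q
O(J, u) = 94 + u - 7*u*(-1 + u) (O(J, u) = u - (2 - 96 + 7*(u*(-1 + u))) = u - (2 - 96 + 7*u*(-1 + u)) = u - (-94 + 7*u*(-1 + u)) = u + (94 - 7*u*(-1 + u)) = 94 + u - 7*u*(-1 + u))
X(542)/O(834, -428) = 542/(94 - 428 - 7*(-428)*(-1 - 428)) = 542/(94 - 428 - 7*(-428)*(-429)) = 542/(94 - 428 - 1285284) = 542/(-1285618) = 542*(-1/1285618) = -271/642809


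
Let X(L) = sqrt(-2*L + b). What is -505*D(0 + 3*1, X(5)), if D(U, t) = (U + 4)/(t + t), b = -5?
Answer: 707*I*sqrt(15)/6 ≈ 456.37*I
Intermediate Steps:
X(L) = sqrt(-5 - 2*L) (X(L) = sqrt(-2*L - 5) = sqrt(-5 - 2*L))
D(U, t) = (4 + U)/(2*t) (D(U, t) = (4 + U)/((2*t)) = (4 + U)*(1/(2*t)) = (4 + U)/(2*t))
-505*D(0 + 3*1, X(5)) = -505*(4 + (0 + 3*1))/(2*(sqrt(-5 - 2*5))) = -505*(4 + (0 + 3))/(2*(sqrt(-5 - 10))) = -505*(4 + 3)/(2*(sqrt(-15))) = -505*7/(2*(I*sqrt(15))) = -505*(-I*sqrt(15)/15)*7/2 = -(-707)*I*sqrt(15)/6 = 707*I*sqrt(15)/6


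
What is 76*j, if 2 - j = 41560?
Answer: -3158408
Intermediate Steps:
j = -41558 (j = 2 - 1*41560 = 2 - 41560 = -41558)
76*j = 76*(-41558) = -3158408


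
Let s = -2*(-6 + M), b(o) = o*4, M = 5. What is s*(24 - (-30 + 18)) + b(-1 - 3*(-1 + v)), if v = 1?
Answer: 68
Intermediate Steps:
b(o) = 4*o
s = 2 (s = -2*(-6 + 5) = -2*(-1) = 2)
s*(24 - (-30 + 18)) + b(-1 - 3*(-1 + v)) = 2*(24 - (-30 + 18)) + 4*(-1 - 3*(-1 + 1)) = 2*(24 - 1*(-12)) + 4*(-1 - 3*0) = 2*(24 + 12) + 4*(-1 + 0) = 2*36 + 4*(-1) = 72 - 4 = 68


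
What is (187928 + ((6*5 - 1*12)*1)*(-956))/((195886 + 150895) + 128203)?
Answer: 21340/59373 ≈ 0.35942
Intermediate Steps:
(187928 + ((6*5 - 1*12)*1)*(-956))/((195886 + 150895) + 128203) = (187928 + ((30 - 12)*1)*(-956))/(346781 + 128203) = (187928 + (18*1)*(-956))/474984 = (187928 + 18*(-956))*(1/474984) = (187928 - 17208)*(1/474984) = 170720*(1/474984) = 21340/59373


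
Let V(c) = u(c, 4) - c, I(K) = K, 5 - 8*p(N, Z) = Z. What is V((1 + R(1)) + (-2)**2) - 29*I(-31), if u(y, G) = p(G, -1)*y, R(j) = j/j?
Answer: 1795/2 ≈ 897.50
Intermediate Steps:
R(j) = 1
p(N, Z) = 5/8 - Z/8
u(y, G) = 3*y/4 (u(y, G) = (5/8 - 1/8*(-1))*y = (5/8 + 1/8)*y = 3*y/4)
V(c) = -c/4 (V(c) = 3*c/4 - c = -c/4)
V((1 + R(1)) + (-2)**2) - 29*I(-31) = -((1 + 1) + (-2)**2)/4 - 29*(-31) = -(2 + 4)/4 + 899 = -1/4*6 + 899 = -3/2 + 899 = 1795/2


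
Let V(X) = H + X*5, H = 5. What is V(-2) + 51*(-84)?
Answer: -4289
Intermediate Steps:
V(X) = 5 + 5*X (V(X) = 5 + X*5 = 5 + 5*X)
V(-2) + 51*(-84) = (5 + 5*(-2)) + 51*(-84) = (5 - 10) - 4284 = -5 - 4284 = -4289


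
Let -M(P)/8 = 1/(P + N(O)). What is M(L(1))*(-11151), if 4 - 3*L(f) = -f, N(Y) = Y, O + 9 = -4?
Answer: -133812/17 ≈ -7871.3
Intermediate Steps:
O = -13 (O = -9 - 4 = -13)
L(f) = 4/3 + f/3 (L(f) = 4/3 - (-1)*f/3 = 4/3 + f/3)
M(P) = -8/(-13 + P) (M(P) = -8/(P - 13) = -8/(-13 + P))
M(L(1))*(-11151) = -8/(-13 + (4/3 + (1/3)*1))*(-11151) = -8/(-13 + (4/3 + 1/3))*(-11151) = -8/(-13 + 5/3)*(-11151) = -8/(-34/3)*(-11151) = -8*(-3/34)*(-11151) = (12/17)*(-11151) = -133812/17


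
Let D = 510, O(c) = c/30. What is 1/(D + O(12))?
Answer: 5/2552 ≈ 0.0019592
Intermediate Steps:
O(c) = c/30 (O(c) = c*(1/30) = c/30)
1/(D + O(12)) = 1/(510 + (1/30)*12) = 1/(510 + 2/5) = 1/(2552/5) = 5/2552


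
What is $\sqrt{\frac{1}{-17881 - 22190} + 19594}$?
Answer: $\frac{\sqrt{87151780203}}{2109} \approx 139.98$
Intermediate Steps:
$\sqrt{\frac{1}{-17881 - 22190} + 19594} = \sqrt{\frac{1}{-40071} + 19594} = \sqrt{- \frac{1}{40071} + 19594} = \sqrt{\frac{785151173}{40071}} = \frac{\sqrt{87151780203}}{2109}$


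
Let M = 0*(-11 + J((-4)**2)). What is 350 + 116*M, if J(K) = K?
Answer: 350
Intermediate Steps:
M = 0 (M = 0*(-11 + (-4)**2) = 0*(-11 + 16) = 0*5 = 0)
350 + 116*M = 350 + 116*0 = 350 + 0 = 350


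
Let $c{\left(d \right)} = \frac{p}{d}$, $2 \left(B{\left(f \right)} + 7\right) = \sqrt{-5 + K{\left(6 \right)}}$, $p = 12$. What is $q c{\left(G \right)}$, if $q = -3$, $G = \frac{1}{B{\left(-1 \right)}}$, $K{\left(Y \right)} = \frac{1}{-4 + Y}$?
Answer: $252 - 27 i \sqrt{2} \approx 252.0 - 38.184 i$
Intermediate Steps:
$B{\left(f \right)} = -7 + \frac{3 i \sqrt{2}}{4}$ ($B{\left(f \right)} = -7 + \frac{\sqrt{-5 + \frac{1}{-4 + 6}}}{2} = -7 + \frac{\sqrt{-5 + \frac{1}{2}}}{2} = -7 + \frac{\sqrt{- \frac{9}{2}}}{2} = -7 + \frac{\frac{3}{2} i \sqrt{2}}{2} = -7 + \frac{3 i \sqrt{2}}{4}$)
$G = \frac{1}{-7 + \frac{3 i \sqrt{2}}{4}} \approx -0.13965 - 0.02116 i$
$c{\left(d \right)} = \frac{12}{d}$
$q c{\left(G \right)} = - 3 \frac{12}{- \frac{56}{401} - \frac{6 i \sqrt{2}}{401}} = - \frac{36}{- \frac{56}{401} - \frac{6 i \sqrt{2}}{401}}$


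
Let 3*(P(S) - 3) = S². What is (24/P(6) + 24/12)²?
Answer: 324/25 ≈ 12.960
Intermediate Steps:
P(S) = 3 + S²/3
(24/P(6) + 24/12)² = (24/(3 + (⅓)*6²) + 24/12)² = (24/(3 + (⅓)*36) + 24*(1/12))² = (24/(3 + 12) + 2)² = (24/15 + 2)² = (24*(1/15) + 2)² = (8/5 + 2)² = (18/5)² = 324/25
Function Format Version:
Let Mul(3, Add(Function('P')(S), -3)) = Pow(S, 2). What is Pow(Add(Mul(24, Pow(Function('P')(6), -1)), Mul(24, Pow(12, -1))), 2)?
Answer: Rational(324, 25) ≈ 12.960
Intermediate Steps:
Function('P')(S) = Add(3, Mul(Rational(1, 3), Pow(S, 2)))
Pow(Add(Mul(24, Pow(Function('P')(6), -1)), Mul(24, Pow(12, -1))), 2) = Pow(Add(Mul(24, Pow(Add(3, Mul(Rational(1, 3), Pow(6, 2))), -1)), Mul(24, Pow(12, -1))), 2) = Pow(Add(Mul(24, Pow(Add(3, Mul(Rational(1, 3), 36)), -1)), Mul(24, Rational(1, 12))), 2) = Pow(Add(Mul(24, Pow(Add(3, 12), -1)), 2), 2) = Pow(Add(Mul(24, Pow(15, -1)), 2), 2) = Pow(Add(Mul(24, Rational(1, 15)), 2), 2) = Pow(Add(Rational(8, 5), 2), 2) = Pow(Rational(18, 5), 2) = Rational(324, 25)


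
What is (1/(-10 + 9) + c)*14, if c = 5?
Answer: 56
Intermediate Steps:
(1/(-10 + 9) + c)*14 = (1/(-10 + 9) + 5)*14 = (1/(-1) + 5)*14 = (-1 + 5)*14 = 4*14 = 56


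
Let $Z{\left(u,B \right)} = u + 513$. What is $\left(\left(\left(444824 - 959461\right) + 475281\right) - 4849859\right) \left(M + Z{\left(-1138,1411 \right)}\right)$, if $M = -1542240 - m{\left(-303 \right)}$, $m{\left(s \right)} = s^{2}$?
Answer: $7992272640910$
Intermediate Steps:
$Z{\left(u,B \right)} = 513 + u$
$M = -1634049$ ($M = -1542240 - \left(-303\right)^{2} = -1542240 - 91809 = -1634049$)
$\left(\left(\left(444824 - 959461\right) + 475281\right) - 4849859\right) \left(M + Z{\left(-1138,1411 \right)}\right) = \left(\left(\left(444824 - 959461\right) + 475281\right) - 4849859\right) \left(-1634049 + \left(513 - 1138\right)\right) = \left(\left(-514637 + 475281\right) - 4849859\right) \left(-1634049 - 625\right) = \left(-39356 - 4849859\right) \left(-1634674\right) = \left(-4889215\right) \left(-1634674\right) = 7992272640910$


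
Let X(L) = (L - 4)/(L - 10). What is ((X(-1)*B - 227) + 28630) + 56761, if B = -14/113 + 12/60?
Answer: 105858895/1243 ≈ 85164.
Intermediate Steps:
X(L) = (-4 + L)/(-10 + L)
B = 43/565 (B = -14*1/113 + 12*(1/60) = -14/113 + 1/5 = 43/565 ≈ 0.076106)
((X(-1)*B - 227) + 28630) + 56761 = ((((-4 - 1)/(-10 - 1))*(43/565) - 227) + 28630) + 56761 = (((-5/(-11))*(43/565) - 227) + 28630) + 56761 = ((-1/11*(-5)*(43/565) - 227) + 28630) + 56761 = (((5/11)*(43/565) - 227) + 28630) + 56761 = ((43/1243 - 227) + 28630) + 56761 = (-282118/1243 + 28630) + 56761 = 35304972/1243 + 56761 = 105858895/1243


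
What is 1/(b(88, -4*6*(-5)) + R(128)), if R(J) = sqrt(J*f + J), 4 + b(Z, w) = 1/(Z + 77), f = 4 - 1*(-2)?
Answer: 108735/23959319 + 217800*sqrt(14)/23959319 ≈ 0.038552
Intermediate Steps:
f = 6 (f = 4 + 2 = 6)
b(Z, w) = -4 + 1/(77 + Z) (b(Z, w) = -4 + 1/(Z + 77) = -4 + 1/(77 + Z))
R(J) = sqrt(7)*sqrt(J) (R(J) = sqrt(J*6 + J) = sqrt(6*J + J) = sqrt(7*J) = sqrt(7)*sqrt(J))
1/(b(88, -4*6*(-5)) + R(128)) = 1/((-307 - 4*88)/(77 + 88) + sqrt(7)*sqrt(128)) = 1/((-307 - 352)/165 + sqrt(7)*(8*sqrt(2))) = 1/((1/165)*(-659) + 8*sqrt(14)) = 1/(-659/165 + 8*sqrt(14))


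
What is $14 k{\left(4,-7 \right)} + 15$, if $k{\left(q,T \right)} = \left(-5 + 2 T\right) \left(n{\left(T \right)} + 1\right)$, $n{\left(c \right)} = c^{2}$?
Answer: $-13285$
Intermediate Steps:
$k{\left(q,T \right)} = \left(1 + T^{2}\right) \left(-5 + 2 T\right)$ ($k{\left(q,T \right)} = \left(-5 + 2 T\right) \left(T^{2} + 1\right) = \left(-5 + 2 T\right) \left(1 + T^{2}\right) = \left(1 + T^{2}\right) \left(-5 + 2 T\right)$)
$14 k{\left(4,-7 \right)} + 15 = 14 \left(-5 - 5 \left(-7\right)^{2} + 2 \left(-7\right) + 2 \left(-7\right)^{3}\right) + 15 = 14 \left(-5 - 245 - 14 + 2 \left(-343\right)\right) + 15 = 14 \left(-5 - 245 - 14 - 686\right) + 15 = 14 \left(-950\right) + 15 = -13300 + 15 = -13285$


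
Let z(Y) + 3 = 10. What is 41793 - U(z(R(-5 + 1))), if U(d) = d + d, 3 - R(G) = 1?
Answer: 41779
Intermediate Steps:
R(G) = 2 (R(G) = 3 - 1*1 = 3 - 1 = 2)
z(Y) = 7 (z(Y) = -3 + 10 = 7)
U(d) = 2*d
41793 - U(z(R(-5 + 1))) = 41793 - 2*7 = 41793 - 1*14 = 41793 - 14 = 41779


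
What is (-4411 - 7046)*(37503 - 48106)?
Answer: 121478571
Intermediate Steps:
(-4411 - 7046)*(37503 - 48106) = -11457*(-10603) = 121478571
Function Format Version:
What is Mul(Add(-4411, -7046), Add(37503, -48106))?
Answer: 121478571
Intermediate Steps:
Mul(Add(-4411, -7046), Add(37503, -48106)) = Mul(-11457, -10603) = 121478571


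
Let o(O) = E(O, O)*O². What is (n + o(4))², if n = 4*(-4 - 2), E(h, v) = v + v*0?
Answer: 1600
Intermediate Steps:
E(h, v) = v (E(h, v) = v + 0 = v)
o(O) = O³ (o(O) = O*O² = O³)
n = -24 (n = 4*(-6) = -24)
(n + o(4))² = (-24 + 4³)² = (-24 + 64)² = 40² = 1600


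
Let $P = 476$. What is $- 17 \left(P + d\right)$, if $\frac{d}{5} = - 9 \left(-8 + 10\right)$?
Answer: $-6562$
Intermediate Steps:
$d = -90$ ($d = 5 \left(- 9 \left(-8 + 10\right)\right) = 5 \left(\left(-9\right) 2\right) = 5 \left(-18\right) = -90$)
$- 17 \left(P + d\right) = - 17 \left(476 - 90\right) = \left(-17\right) 386 = -6562$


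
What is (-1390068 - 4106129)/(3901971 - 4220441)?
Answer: 5496197/318470 ≈ 17.258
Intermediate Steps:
(-1390068 - 4106129)/(3901971 - 4220441) = -5496197/(-318470) = -5496197*(-1/318470) = 5496197/318470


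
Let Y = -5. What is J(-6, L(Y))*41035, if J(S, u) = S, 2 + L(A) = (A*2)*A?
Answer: -246210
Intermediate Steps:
L(A) = -2 + 2*A**2 (L(A) = -2 + (A*2)*A = -2 + (2*A)*A = -2 + 2*A**2)
J(-6, L(Y))*41035 = -6*41035 = -246210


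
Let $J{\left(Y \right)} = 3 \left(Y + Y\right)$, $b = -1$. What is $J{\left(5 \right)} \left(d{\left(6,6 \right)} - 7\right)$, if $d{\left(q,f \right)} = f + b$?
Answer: $-60$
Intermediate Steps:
$d{\left(q,f \right)} = -1 + f$ ($d{\left(q,f \right)} = f - 1 = -1 + f$)
$J{\left(Y \right)} = 6 Y$ ($J{\left(Y \right)} = 3 \cdot 2 Y = 6 Y$)
$J{\left(5 \right)} \left(d{\left(6,6 \right)} - 7\right) = 6 \cdot 5 \left(\left(-1 + 6\right) - 7\right) = 30 \left(5 - 7\right) = 30 \left(-2\right) = -60$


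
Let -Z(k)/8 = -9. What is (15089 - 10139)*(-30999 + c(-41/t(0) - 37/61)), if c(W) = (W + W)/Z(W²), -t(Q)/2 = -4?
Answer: -149763137975/976 ≈ -1.5345e+8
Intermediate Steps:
t(Q) = 8 (t(Q) = -2*(-4) = 8)
Z(k) = 72 (Z(k) = -8*(-9) = 72)
c(W) = W/36 (c(W) = (W + W)/72 = (2*W)*(1/72) = W/36)
(15089 - 10139)*(-30999 + c(-41/t(0) - 37/61)) = (15089 - 10139)*(-30999 + (-41/8 - 37/61)/36) = 4950*(-30999 + (-41*⅛ - 37*1/61)/36) = 4950*(-30999 + (-41/8 - 37/61)/36) = 4950*(-30999 + (1/36)*(-2797/488)) = 4950*(-30999 - 2797/17568) = 4950*(-544593229/17568) = -149763137975/976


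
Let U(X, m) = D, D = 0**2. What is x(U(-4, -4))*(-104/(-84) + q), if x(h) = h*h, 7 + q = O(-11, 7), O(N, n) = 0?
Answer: 0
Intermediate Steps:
D = 0
U(X, m) = 0
q = -7 (q = -7 + 0 = -7)
x(h) = h**2
x(U(-4, -4))*(-104/(-84) + q) = 0**2*(-104/(-84) - 7) = 0*(-104*(-1/84) - 7) = 0*(26/21 - 7) = 0*(-121/21) = 0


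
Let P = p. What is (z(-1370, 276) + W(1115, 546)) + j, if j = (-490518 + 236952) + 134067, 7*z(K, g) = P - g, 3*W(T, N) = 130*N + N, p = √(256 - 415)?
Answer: -669875/7 + I*√159/7 ≈ -95696.0 + 1.8014*I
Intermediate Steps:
p = I*√159 (p = √(-159) = I*√159 ≈ 12.61*I)
W(T, N) = 131*N/3 (W(T, N) = (130*N + N)/3 = (131*N)/3 = 131*N/3)
P = I*√159 ≈ 12.61*I
z(K, g) = -g/7 + I*√159/7 (z(K, g) = (I*√159 - g)/7 = (-g + I*√159)/7 = -g/7 + I*√159/7)
j = -119499 (j = -253566 + 134067 = -119499)
(z(-1370, 276) + W(1115, 546)) + j = ((-⅐*276 + I*√159/7) + (131/3)*546) - 119499 = ((-276/7 + I*√159/7) + 23842) - 119499 = (166618/7 + I*√159/7) - 119499 = -669875/7 + I*√159/7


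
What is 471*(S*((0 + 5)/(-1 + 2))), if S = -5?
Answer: -11775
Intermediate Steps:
471*(S*((0 + 5)/(-1 + 2))) = 471*(-5*(0 + 5)/(-1 + 2)) = 471*(-25/1) = 471*(-25) = -11775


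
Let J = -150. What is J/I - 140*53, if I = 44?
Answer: -163315/22 ≈ -7423.4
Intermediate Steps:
J/I - 140*53 = -150/44 - 140*53 = -150*1/44 - 7420 = -75/22 - 7420 = -163315/22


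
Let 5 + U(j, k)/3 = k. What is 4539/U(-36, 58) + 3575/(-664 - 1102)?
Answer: 2482483/93598 ≈ 26.523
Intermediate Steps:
U(j, k) = -15 + 3*k
4539/U(-36, 58) + 3575/(-664 - 1102) = 4539/(-15 + 3*58) + 3575/(-664 - 1102) = 4539/(-15 + 174) + 3575/(-1766) = 4539/159 + 3575*(-1/1766) = 4539*(1/159) - 3575/1766 = 1513/53 - 3575/1766 = 2482483/93598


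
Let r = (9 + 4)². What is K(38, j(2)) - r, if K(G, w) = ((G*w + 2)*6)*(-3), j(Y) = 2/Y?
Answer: -889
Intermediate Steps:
K(G, w) = -36 - 18*G*w (K(G, w) = ((2 + G*w)*6)*(-3) = (12 + 6*G*w)*(-3) = -36 - 18*G*w)
r = 169 (r = 13² = 169)
K(38, j(2)) - r = (-36 - 18*38*2/2) - 1*169 = (-36 - 18*38*2*(½)) - 169 = (-36 - 18*38*1) - 169 = (-36 - 684) - 169 = -720 - 169 = -889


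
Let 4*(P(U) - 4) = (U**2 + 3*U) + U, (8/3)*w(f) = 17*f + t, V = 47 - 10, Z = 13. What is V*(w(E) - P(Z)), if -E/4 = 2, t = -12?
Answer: -16983/4 ≈ -4245.8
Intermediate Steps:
E = -8 (E = -4*2 = -8)
V = 37
w(f) = -9/2 + 51*f/8 (w(f) = 3*(17*f - 12)/8 = 3*(-12 + 17*f)/8 = -9/2 + 51*f/8)
P(U) = 4 + U + U**2/4 (P(U) = 4 + ((U**2 + 3*U) + U)/4 = 4 + (U**2 + 4*U)/4 = 4 + (U + U**2/4) = 4 + U + U**2/4)
V*(w(E) - P(Z)) = 37*((-9/2 + (51/8)*(-8)) - (4 + 13 + (1/4)*13**2)) = 37*((-9/2 - 51) - (4 + 13 + (1/4)*169)) = 37*(-111/2 - (4 + 13 + 169/4)) = 37*(-111/2 - 1*237/4) = 37*(-111/2 - 237/4) = 37*(-459/4) = -16983/4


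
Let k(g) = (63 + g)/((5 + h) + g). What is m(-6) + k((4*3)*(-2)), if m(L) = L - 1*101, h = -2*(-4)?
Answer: -1216/11 ≈ -110.55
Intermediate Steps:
h = 8
m(L) = -101 + L (m(L) = L - 101 = -101 + L)
k(g) = (63 + g)/(13 + g) (k(g) = (63 + g)/((5 + 8) + g) = (63 + g)/(13 + g))
m(-6) + k((4*3)*(-2)) = (-101 - 6) + (63 + (4*3)*(-2))/(13 + (4*3)*(-2)) = -107 + (63 + 12*(-2))/(13 + 12*(-2)) = -107 + (63 - 24)/(13 - 24) = -107 + 39/(-11) = -107 - 1/11*39 = -107 - 39/11 = -1216/11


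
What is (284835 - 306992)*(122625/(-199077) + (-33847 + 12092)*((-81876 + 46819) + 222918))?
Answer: 6009059550779575340/66359 ≈ 9.0554e+13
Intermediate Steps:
(284835 - 306992)*(122625/(-199077) + (-33847 + 12092)*((-81876 + 46819) + 222918)) = -22157*(122625*(-1/199077) - 21755*(-35057 + 222918)) = -22157*(-40875/66359 - 21755*187861) = -22157*(-40875/66359 - 4086916055) = -22157*(-271203662534620/66359) = 6009059550779575340/66359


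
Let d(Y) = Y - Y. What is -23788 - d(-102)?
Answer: -23788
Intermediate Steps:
d(Y) = 0
-23788 - d(-102) = -23788 - 1*0 = -23788 + 0 = -23788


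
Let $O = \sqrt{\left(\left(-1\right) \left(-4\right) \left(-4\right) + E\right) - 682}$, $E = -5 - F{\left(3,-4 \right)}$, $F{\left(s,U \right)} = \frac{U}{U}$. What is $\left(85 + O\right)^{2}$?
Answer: $6521 + 1360 i \sqrt{11} \approx 6521.0 + 4510.6 i$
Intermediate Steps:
$F{\left(s,U \right)} = 1$
$E = -6$ ($E = -5 - 1 = -6$)
$O = 8 i \sqrt{11}$ ($O = \sqrt{\left(\left(-1\right) \left(-4\right) \left(-4\right) - 6\right) - 682} = \sqrt{\left(4 \left(-4\right) - 6\right) - 682} = \sqrt{\left(-16 - 6\right) - 682} = \sqrt{-22 - 682} = \sqrt{-704} = 8 i \sqrt{11} \approx 26.533 i$)
$\left(85 + O\right)^{2} = \left(85 + 8 i \sqrt{11}\right)^{2}$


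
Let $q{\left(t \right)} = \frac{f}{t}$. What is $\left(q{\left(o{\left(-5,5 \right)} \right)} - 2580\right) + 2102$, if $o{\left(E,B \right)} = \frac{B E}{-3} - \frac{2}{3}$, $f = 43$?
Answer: $- \frac{10865}{23} \approx -472.39$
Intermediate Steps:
$o{\left(E,B \right)} = - \frac{2}{3} - \frac{B E}{3}$ ($o{\left(E,B \right)} = B E \left(- \frac{1}{3}\right) - \frac{2}{3} = - \frac{B E}{3} - \frac{2}{3} = - \frac{2}{3} - \frac{B E}{3}$)
$q{\left(t \right)} = \frac{43}{t}$
$\left(q{\left(o{\left(-5,5 \right)} \right)} - 2580\right) + 2102 = \left(\frac{43}{- \frac{2}{3} - \frac{5}{3} \left(-5\right)} - 2580\right) + 2102 = \left(\frac{43}{- \frac{2}{3} + \frac{25}{3}} - 2580\right) + 2102 = \left(\frac{43}{\frac{23}{3}} - 2580\right) + 2102 = \left(43 \cdot \frac{3}{23} - 2580\right) + 2102 = \left(\frac{129}{23} - 2580\right) + 2102 = - \frac{59211}{23} + 2102 = - \frac{10865}{23}$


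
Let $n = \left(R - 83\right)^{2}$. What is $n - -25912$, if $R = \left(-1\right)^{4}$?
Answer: $32636$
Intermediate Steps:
$R = 1$
$n = 6724$ ($n = \left(1 - 83\right)^{2} = \left(-82\right)^{2} = 6724$)
$n - -25912 = 6724 - -25912 = 6724 + 25912 = 32636$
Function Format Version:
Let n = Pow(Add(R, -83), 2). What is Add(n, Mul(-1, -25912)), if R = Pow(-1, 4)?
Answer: 32636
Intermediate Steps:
R = 1
n = 6724 (n = Pow(Add(1, -83), 2) = Pow(-82, 2) = 6724)
Add(n, Mul(-1, -25912)) = Add(6724, Mul(-1, -25912)) = Add(6724, 25912) = 32636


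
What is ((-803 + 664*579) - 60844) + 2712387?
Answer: 3035196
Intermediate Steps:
((-803 + 664*579) - 60844) + 2712387 = ((-803 + 384456) - 60844) + 2712387 = (383653 - 60844) + 2712387 = 322809 + 2712387 = 3035196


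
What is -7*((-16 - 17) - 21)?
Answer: 378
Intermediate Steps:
-7*((-16 - 17) - 21) = -7*(-33 - 21) = -7*(-54) = 378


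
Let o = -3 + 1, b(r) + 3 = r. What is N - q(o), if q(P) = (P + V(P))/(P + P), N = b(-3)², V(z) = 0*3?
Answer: 71/2 ≈ 35.500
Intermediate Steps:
V(z) = 0
b(r) = -3 + r
o = -2
N = 36 (N = (-3 - 3)² = (-6)² = 36)
q(P) = ½ (q(P) = (P + 0)/(P + P) = P/((2*P)) = P*(1/(2*P)) = ½)
N - q(o) = 36 - 1*½ = 36 - ½ = 71/2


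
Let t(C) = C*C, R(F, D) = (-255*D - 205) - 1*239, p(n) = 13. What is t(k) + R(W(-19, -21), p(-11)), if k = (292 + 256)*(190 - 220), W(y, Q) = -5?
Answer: 270269841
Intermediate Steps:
R(F, D) = -444 - 255*D (R(F, D) = (-205 - 255*D) - 239 = -444 - 255*D)
k = -16440 (k = 548*(-30) = -16440)
t(C) = C²
t(k) + R(W(-19, -21), p(-11)) = (-16440)² + (-444 - 255*13) = 270273600 + (-444 - 3315) = 270273600 - 3759 = 270269841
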